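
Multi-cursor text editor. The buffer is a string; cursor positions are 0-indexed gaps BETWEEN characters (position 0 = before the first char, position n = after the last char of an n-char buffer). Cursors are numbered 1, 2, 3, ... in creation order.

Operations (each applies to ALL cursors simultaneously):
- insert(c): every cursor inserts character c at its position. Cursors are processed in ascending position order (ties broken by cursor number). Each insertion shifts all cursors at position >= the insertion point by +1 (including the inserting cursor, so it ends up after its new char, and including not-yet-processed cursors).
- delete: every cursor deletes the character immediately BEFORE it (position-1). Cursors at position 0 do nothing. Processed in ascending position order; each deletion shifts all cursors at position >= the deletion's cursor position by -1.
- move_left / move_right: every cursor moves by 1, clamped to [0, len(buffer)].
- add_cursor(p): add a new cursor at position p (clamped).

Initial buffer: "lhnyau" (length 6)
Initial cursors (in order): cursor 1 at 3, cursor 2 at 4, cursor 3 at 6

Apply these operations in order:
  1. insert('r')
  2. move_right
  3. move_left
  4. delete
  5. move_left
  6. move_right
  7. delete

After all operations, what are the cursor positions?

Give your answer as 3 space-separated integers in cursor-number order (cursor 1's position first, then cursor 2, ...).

After op 1 (insert('r')): buffer="lhnryraur" (len 9), cursors c1@4 c2@6 c3@9, authorship ...1.2..3
After op 2 (move_right): buffer="lhnryraur" (len 9), cursors c1@5 c2@7 c3@9, authorship ...1.2..3
After op 3 (move_left): buffer="lhnryraur" (len 9), cursors c1@4 c2@6 c3@8, authorship ...1.2..3
After op 4 (delete): buffer="lhnyar" (len 6), cursors c1@3 c2@4 c3@5, authorship .....3
After op 5 (move_left): buffer="lhnyar" (len 6), cursors c1@2 c2@3 c3@4, authorship .....3
After op 6 (move_right): buffer="lhnyar" (len 6), cursors c1@3 c2@4 c3@5, authorship .....3
After op 7 (delete): buffer="lhr" (len 3), cursors c1@2 c2@2 c3@2, authorship ..3

Answer: 2 2 2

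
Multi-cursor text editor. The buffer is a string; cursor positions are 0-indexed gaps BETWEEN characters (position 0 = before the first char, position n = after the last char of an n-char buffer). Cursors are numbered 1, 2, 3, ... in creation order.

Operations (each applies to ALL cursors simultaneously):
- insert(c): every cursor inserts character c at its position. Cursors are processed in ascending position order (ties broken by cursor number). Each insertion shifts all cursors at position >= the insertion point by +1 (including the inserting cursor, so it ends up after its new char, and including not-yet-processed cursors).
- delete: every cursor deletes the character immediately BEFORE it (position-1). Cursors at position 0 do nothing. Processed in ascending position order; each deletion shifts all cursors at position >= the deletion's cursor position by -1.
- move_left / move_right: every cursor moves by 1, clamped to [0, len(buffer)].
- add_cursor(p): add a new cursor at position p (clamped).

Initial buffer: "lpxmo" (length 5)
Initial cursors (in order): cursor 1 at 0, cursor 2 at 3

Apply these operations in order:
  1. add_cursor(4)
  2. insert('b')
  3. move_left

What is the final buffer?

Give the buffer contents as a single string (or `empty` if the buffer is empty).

After op 1 (add_cursor(4)): buffer="lpxmo" (len 5), cursors c1@0 c2@3 c3@4, authorship .....
After op 2 (insert('b')): buffer="blpxbmbo" (len 8), cursors c1@1 c2@5 c3@7, authorship 1...2.3.
After op 3 (move_left): buffer="blpxbmbo" (len 8), cursors c1@0 c2@4 c3@6, authorship 1...2.3.

Answer: blpxbmbo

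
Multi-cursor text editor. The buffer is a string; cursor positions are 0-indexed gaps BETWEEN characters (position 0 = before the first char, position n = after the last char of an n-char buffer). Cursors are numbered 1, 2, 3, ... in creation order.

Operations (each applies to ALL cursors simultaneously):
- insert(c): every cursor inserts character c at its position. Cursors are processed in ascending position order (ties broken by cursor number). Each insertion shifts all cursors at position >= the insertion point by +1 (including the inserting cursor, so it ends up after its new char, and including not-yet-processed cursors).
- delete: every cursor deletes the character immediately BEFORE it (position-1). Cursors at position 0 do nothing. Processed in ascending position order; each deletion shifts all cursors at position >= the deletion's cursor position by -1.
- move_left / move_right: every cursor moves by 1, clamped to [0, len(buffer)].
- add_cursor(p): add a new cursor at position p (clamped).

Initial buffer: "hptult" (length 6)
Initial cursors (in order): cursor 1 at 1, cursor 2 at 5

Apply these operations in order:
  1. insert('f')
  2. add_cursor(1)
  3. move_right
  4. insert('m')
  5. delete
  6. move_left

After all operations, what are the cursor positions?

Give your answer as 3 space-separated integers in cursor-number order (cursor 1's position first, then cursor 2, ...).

After op 1 (insert('f')): buffer="hfptulft" (len 8), cursors c1@2 c2@7, authorship .1....2.
After op 2 (add_cursor(1)): buffer="hfptulft" (len 8), cursors c3@1 c1@2 c2@7, authorship .1....2.
After op 3 (move_right): buffer="hfptulft" (len 8), cursors c3@2 c1@3 c2@8, authorship .1....2.
After op 4 (insert('m')): buffer="hfmpmtulftm" (len 11), cursors c3@3 c1@5 c2@11, authorship .13.1...2.2
After op 5 (delete): buffer="hfptulft" (len 8), cursors c3@2 c1@3 c2@8, authorship .1....2.
After op 6 (move_left): buffer="hfptulft" (len 8), cursors c3@1 c1@2 c2@7, authorship .1....2.

Answer: 2 7 1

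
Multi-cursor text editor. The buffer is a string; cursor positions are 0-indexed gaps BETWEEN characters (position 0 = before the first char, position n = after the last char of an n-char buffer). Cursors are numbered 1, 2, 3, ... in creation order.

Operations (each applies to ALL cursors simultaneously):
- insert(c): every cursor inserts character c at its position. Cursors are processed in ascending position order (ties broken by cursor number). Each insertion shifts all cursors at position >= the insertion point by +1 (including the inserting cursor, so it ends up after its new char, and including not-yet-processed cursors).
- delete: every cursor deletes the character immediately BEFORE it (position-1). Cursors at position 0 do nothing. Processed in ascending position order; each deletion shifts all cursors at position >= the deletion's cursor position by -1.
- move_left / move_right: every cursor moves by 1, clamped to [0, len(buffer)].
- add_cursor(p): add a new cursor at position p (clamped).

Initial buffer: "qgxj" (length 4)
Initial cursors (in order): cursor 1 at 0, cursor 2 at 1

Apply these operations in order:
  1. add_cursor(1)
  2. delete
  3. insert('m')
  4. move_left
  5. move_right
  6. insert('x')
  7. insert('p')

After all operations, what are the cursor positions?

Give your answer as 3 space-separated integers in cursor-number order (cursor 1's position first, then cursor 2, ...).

Answer: 9 9 9

Derivation:
After op 1 (add_cursor(1)): buffer="qgxj" (len 4), cursors c1@0 c2@1 c3@1, authorship ....
After op 2 (delete): buffer="gxj" (len 3), cursors c1@0 c2@0 c3@0, authorship ...
After op 3 (insert('m')): buffer="mmmgxj" (len 6), cursors c1@3 c2@3 c3@3, authorship 123...
After op 4 (move_left): buffer="mmmgxj" (len 6), cursors c1@2 c2@2 c3@2, authorship 123...
After op 5 (move_right): buffer="mmmgxj" (len 6), cursors c1@3 c2@3 c3@3, authorship 123...
After op 6 (insert('x')): buffer="mmmxxxgxj" (len 9), cursors c1@6 c2@6 c3@6, authorship 123123...
After op 7 (insert('p')): buffer="mmmxxxpppgxj" (len 12), cursors c1@9 c2@9 c3@9, authorship 123123123...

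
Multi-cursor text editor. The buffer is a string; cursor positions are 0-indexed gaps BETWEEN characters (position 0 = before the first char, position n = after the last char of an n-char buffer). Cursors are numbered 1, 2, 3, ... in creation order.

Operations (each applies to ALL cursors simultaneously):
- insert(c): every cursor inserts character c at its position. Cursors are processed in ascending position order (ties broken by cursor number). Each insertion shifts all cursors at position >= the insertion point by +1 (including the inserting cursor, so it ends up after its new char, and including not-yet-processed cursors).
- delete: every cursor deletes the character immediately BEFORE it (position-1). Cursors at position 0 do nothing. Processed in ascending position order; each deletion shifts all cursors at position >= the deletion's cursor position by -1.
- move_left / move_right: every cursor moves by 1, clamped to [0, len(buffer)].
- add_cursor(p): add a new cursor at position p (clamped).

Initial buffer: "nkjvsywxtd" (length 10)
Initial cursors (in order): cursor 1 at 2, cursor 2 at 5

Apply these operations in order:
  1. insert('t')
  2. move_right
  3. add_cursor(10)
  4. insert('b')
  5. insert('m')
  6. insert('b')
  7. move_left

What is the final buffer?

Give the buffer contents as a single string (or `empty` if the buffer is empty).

Answer: nktjbmbvstybmbwxbmbtd

Derivation:
After op 1 (insert('t')): buffer="nktjvstywxtd" (len 12), cursors c1@3 c2@7, authorship ..1...2.....
After op 2 (move_right): buffer="nktjvstywxtd" (len 12), cursors c1@4 c2@8, authorship ..1...2.....
After op 3 (add_cursor(10)): buffer="nktjvstywxtd" (len 12), cursors c1@4 c2@8 c3@10, authorship ..1...2.....
After op 4 (insert('b')): buffer="nktjbvstybwxbtd" (len 15), cursors c1@5 c2@10 c3@13, authorship ..1.1..2.2..3..
After op 5 (insert('m')): buffer="nktjbmvstybmwxbmtd" (len 18), cursors c1@6 c2@12 c3@16, authorship ..1.11..2.22..33..
After op 6 (insert('b')): buffer="nktjbmbvstybmbwxbmbtd" (len 21), cursors c1@7 c2@14 c3@19, authorship ..1.111..2.222..333..
After op 7 (move_left): buffer="nktjbmbvstybmbwxbmbtd" (len 21), cursors c1@6 c2@13 c3@18, authorship ..1.111..2.222..333..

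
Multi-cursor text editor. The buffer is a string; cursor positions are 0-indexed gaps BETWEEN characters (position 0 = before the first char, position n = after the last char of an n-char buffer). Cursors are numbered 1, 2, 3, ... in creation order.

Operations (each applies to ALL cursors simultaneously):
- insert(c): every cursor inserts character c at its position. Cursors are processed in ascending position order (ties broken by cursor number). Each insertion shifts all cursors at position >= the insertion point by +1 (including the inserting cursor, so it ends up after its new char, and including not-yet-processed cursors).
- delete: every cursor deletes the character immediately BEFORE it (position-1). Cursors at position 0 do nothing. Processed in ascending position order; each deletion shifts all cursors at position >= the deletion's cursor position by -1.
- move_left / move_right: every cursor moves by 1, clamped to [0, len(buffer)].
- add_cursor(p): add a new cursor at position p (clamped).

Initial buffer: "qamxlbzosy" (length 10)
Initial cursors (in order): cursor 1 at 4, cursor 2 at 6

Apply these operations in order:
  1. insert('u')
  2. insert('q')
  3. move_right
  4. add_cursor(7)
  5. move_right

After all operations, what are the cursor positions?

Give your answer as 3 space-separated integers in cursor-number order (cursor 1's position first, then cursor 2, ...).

Answer: 8 12 8

Derivation:
After op 1 (insert('u')): buffer="qamxulbuzosy" (len 12), cursors c1@5 c2@8, authorship ....1..2....
After op 2 (insert('q')): buffer="qamxuqlbuqzosy" (len 14), cursors c1@6 c2@10, authorship ....11..22....
After op 3 (move_right): buffer="qamxuqlbuqzosy" (len 14), cursors c1@7 c2@11, authorship ....11..22....
After op 4 (add_cursor(7)): buffer="qamxuqlbuqzosy" (len 14), cursors c1@7 c3@7 c2@11, authorship ....11..22....
After op 5 (move_right): buffer="qamxuqlbuqzosy" (len 14), cursors c1@8 c3@8 c2@12, authorship ....11..22....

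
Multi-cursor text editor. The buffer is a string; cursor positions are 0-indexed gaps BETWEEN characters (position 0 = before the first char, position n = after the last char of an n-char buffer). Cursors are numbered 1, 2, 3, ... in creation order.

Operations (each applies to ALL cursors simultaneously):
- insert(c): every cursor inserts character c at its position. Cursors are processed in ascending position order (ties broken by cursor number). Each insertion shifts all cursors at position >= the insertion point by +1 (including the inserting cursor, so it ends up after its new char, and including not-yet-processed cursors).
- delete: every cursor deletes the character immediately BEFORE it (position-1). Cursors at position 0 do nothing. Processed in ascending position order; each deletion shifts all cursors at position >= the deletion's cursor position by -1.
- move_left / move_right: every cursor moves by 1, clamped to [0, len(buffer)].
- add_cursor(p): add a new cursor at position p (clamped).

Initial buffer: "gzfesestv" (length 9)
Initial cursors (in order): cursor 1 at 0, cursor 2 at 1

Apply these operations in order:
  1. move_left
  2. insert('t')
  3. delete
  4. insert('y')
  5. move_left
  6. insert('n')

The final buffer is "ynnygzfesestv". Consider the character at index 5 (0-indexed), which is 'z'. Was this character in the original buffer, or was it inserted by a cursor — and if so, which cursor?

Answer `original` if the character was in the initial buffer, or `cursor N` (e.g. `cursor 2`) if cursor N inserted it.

After op 1 (move_left): buffer="gzfesestv" (len 9), cursors c1@0 c2@0, authorship .........
After op 2 (insert('t')): buffer="ttgzfesestv" (len 11), cursors c1@2 c2@2, authorship 12.........
After op 3 (delete): buffer="gzfesestv" (len 9), cursors c1@0 c2@0, authorship .........
After op 4 (insert('y')): buffer="yygzfesestv" (len 11), cursors c1@2 c2@2, authorship 12.........
After op 5 (move_left): buffer="yygzfesestv" (len 11), cursors c1@1 c2@1, authorship 12.........
After op 6 (insert('n')): buffer="ynnygzfesestv" (len 13), cursors c1@3 c2@3, authorship 1122.........
Authorship (.=original, N=cursor N): 1 1 2 2 . . . . . . . . .
Index 5: author = original

Answer: original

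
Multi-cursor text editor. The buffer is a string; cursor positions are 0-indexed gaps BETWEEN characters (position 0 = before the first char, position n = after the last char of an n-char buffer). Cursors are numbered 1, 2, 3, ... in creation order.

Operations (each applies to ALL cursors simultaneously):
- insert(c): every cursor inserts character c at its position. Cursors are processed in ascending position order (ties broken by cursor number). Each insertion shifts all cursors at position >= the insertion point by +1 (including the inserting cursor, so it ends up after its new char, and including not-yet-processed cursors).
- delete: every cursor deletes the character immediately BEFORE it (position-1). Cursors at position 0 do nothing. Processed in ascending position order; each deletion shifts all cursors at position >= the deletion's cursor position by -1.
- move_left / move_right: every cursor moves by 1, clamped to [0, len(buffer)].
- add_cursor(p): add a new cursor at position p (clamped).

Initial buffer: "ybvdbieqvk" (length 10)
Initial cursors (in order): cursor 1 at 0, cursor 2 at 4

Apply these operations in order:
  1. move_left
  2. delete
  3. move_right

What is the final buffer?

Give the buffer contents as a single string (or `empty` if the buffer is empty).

After op 1 (move_left): buffer="ybvdbieqvk" (len 10), cursors c1@0 c2@3, authorship ..........
After op 2 (delete): buffer="ybdbieqvk" (len 9), cursors c1@0 c2@2, authorship .........
After op 3 (move_right): buffer="ybdbieqvk" (len 9), cursors c1@1 c2@3, authorship .........

Answer: ybdbieqvk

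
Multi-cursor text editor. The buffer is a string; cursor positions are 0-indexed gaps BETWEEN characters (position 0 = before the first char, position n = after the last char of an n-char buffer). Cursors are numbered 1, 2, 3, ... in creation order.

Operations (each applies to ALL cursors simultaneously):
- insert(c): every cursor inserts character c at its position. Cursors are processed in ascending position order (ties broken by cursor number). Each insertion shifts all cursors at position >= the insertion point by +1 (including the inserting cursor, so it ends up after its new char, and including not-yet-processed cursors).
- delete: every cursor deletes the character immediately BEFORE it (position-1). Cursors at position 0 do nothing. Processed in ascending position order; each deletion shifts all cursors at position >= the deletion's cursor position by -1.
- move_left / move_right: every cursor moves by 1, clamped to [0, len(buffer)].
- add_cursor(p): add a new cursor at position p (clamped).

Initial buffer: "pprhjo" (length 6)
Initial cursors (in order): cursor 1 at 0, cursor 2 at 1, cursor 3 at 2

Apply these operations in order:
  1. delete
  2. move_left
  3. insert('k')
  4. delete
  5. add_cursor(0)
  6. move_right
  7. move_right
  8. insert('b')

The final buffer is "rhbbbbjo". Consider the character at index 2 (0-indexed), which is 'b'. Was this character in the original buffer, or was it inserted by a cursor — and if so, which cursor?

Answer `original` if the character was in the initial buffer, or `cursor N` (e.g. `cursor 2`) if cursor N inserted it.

After op 1 (delete): buffer="rhjo" (len 4), cursors c1@0 c2@0 c3@0, authorship ....
After op 2 (move_left): buffer="rhjo" (len 4), cursors c1@0 c2@0 c3@0, authorship ....
After op 3 (insert('k')): buffer="kkkrhjo" (len 7), cursors c1@3 c2@3 c3@3, authorship 123....
After op 4 (delete): buffer="rhjo" (len 4), cursors c1@0 c2@0 c3@0, authorship ....
After op 5 (add_cursor(0)): buffer="rhjo" (len 4), cursors c1@0 c2@0 c3@0 c4@0, authorship ....
After op 6 (move_right): buffer="rhjo" (len 4), cursors c1@1 c2@1 c3@1 c4@1, authorship ....
After op 7 (move_right): buffer="rhjo" (len 4), cursors c1@2 c2@2 c3@2 c4@2, authorship ....
After op 8 (insert('b')): buffer="rhbbbbjo" (len 8), cursors c1@6 c2@6 c3@6 c4@6, authorship ..1234..
Authorship (.=original, N=cursor N): . . 1 2 3 4 . .
Index 2: author = 1

Answer: cursor 1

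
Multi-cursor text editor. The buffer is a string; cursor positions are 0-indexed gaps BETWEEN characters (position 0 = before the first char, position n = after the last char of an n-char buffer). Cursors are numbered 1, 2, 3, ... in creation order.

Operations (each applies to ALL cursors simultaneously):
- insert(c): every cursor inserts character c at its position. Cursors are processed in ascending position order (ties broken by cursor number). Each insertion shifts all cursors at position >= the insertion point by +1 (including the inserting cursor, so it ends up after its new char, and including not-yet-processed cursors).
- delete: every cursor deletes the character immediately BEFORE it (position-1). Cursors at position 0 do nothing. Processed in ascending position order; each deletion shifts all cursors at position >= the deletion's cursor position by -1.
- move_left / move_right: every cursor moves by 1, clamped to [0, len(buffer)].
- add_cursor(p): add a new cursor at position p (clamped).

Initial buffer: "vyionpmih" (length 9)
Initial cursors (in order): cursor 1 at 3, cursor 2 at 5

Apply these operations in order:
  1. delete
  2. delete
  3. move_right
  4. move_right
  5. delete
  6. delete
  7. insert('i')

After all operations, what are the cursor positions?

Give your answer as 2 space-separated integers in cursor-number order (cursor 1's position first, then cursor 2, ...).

Answer: 2 2

Derivation:
After op 1 (delete): buffer="vyopmih" (len 7), cursors c1@2 c2@3, authorship .......
After op 2 (delete): buffer="vpmih" (len 5), cursors c1@1 c2@1, authorship .....
After op 3 (move_right): buffer="vpmih" (len 5), cursors c1@2 c2@2, authorship .....
After op 4 (move_right): buffer="vpmih" (len 5), cursors c1@3 c2@3, authorship .....
After op 5 (delete): buffer="vih" (len 3), cursors c1@1 c2@1, authorship ...
After op 6 (delete): buffer="ih" (len 2), cursors c1@0 c2@0, authorship ..
After op 7 (insert('i')): buffer="iiih" (len 4), cursors c1@2 c2@2, authorship 12..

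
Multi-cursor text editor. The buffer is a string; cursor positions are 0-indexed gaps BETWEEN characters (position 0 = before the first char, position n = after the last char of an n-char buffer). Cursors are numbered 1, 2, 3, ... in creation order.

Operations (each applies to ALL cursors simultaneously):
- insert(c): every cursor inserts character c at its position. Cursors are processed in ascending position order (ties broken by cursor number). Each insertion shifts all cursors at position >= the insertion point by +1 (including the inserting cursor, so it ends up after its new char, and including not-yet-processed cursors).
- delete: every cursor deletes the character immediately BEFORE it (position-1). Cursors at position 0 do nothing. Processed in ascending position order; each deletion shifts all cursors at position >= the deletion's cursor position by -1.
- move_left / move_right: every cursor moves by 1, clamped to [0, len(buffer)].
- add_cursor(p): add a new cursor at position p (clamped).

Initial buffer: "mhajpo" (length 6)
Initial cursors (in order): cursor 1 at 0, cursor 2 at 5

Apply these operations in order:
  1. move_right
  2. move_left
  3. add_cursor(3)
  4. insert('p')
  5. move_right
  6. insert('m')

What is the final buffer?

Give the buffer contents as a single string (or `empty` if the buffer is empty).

Answer: pmmhapjmppom

Derivation:
After op 1 (move_right): buffer="mhajpo" (len 6), cursors c1@1 c2@6, authorship ......
After op 2 (move_left): buffer="mhajpo" (len 6), cursors c1@0 c2@5, authorship ......
After op 3 (add_cursor(3)): buffer="mhajpo" (len 6), cursors c1@0 c3@3 c2@5, authorship ......
After op 4 (insert('p')): buffer="pmhapjppo" (len 9), cursors c1@1 c3@5 c2@8, authorship 1...3..2.
After op 5 (move_right): buffer="pmhapjppo" (len 9), cursors c1@2 c3@6 c2@9, authorship 1...3..2.
After op 6 (insert('m')): buffer="pmmhapjmppom" (len 12), cursors c1@3 c3@8 c2@12, authorship 1.1..3.3.2.2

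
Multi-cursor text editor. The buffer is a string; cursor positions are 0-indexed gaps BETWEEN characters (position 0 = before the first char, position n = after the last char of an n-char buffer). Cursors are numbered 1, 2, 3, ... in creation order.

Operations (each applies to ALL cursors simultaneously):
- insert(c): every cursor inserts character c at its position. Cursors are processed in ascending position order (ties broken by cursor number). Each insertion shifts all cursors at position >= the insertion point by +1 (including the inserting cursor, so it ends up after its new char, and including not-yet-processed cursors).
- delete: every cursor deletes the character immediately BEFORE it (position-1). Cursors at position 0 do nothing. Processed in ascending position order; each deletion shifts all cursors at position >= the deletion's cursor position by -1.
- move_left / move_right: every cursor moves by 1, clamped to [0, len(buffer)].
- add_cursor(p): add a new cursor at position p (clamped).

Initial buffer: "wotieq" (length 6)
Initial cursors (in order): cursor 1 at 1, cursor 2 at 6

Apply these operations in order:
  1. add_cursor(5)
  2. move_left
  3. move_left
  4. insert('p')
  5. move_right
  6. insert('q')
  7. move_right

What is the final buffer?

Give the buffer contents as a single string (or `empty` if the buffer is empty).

After op 1 (add_cursor(5)): buffer="wotieq" (len 6), cursors c1@1 c3@5 c2@6, authorship ......
After op 2 (move_left): buffer="wotieq" (len 6), cursors c1@0 c3@4 c2@5, authorship ......
After op 3 (move_left): buffer="wotieq" (len 6), cursors c1@0 c3@3 c2@4, authorship ......
After op 4 (insert('p')): buffer="pwotpipeq" (len 9), cursors c1@1 c3@5 c2@7, authorship 1...3.2..
After op 5 (move_right): buffer="pwotpipeq" (len 9), cursors c1@2 c3@6 c2@8, authorship 1...3.2..
After op 6 (insert('q')): buffer="pwqotpiqpeqq" (len 12), cursors c1@3 c3@8 c2@11, authorship 1.1..3.32.2.
After op 7 (move_right): buffer="pwqotpiqpeqq" (len 12), cursors c1@4 c3@9 c2@12, authorship 1.1..3.32.2.

Answer: pwqotpiqpeqq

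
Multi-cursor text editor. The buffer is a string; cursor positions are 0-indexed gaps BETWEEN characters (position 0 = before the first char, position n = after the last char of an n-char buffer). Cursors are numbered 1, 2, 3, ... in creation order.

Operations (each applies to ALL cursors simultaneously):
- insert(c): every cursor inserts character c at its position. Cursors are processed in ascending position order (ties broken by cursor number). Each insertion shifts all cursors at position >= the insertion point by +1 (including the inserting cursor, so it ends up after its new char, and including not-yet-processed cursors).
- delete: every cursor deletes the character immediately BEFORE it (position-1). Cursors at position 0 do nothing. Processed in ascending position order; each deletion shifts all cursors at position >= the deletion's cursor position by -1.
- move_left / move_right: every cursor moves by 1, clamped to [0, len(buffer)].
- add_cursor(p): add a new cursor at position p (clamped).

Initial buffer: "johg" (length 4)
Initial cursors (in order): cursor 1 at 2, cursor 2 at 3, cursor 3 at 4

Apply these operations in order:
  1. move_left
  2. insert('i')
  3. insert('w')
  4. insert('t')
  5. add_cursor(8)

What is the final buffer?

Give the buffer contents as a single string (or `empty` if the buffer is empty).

After op 1 (move_left): buffer="johg" (len 4), cursors c1@1 c2@2 c3@3, authorship ....
After op 2 (insert('i')): buffer="jioihig" (len 7), cursors c1@2 c2@4 c3@6, authorship .1.2.3.
After op 3 (insert('w')): buffer="jiwoiwhiwg" (len 10), cursors c1@3 c2@6 c3@9, authorship .11.22.33.
After op 4 (insert('t')): buffer="jiwtoiwthiwtg" (len 13), cursors c1@4 c2@8 c3@12, authorship .111.222.333.
After op 5 (add_cursor(8)): buffer="jiwtoiwthiwtg" (len 13), cursors c1@4 c2@8 c4@8 c3@12, authorship .111.222.333.

Answer: jiwtoiwthiwtg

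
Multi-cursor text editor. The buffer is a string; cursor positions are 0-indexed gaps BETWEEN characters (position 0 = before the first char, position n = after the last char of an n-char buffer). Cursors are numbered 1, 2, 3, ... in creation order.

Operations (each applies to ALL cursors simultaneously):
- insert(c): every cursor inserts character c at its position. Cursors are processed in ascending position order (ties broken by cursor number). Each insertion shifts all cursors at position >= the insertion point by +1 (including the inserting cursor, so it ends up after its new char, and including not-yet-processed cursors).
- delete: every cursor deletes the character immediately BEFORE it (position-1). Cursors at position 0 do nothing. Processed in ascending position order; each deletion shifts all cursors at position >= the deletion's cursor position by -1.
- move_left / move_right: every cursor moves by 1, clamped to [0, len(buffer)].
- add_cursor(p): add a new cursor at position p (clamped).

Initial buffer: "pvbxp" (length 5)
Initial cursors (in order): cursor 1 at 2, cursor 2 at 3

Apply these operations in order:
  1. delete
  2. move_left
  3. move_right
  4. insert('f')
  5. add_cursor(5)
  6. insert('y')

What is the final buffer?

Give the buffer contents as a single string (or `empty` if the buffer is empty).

Answer: pffyyxpy

Derivation:
After op 1 (delete): buffer="pxp" (len 3), cursors c1@1 c2@1, authorship ...
After op 2 (move_left): buffer="pxp" (len 3), cursors c1@0 c2@0, authorship ...
After op 3 (move_right): buffer="pxp" (len 3), cursors c1@1 c2@1, authorship ...
After op 4 (insert('f')): buffer="pffxp" (len 5), cursors c1@3 c2@3, authorship .12..
After op 5 (add_cursor(5)): buffer="pffxp" (len 5), cursors c1@3 c2@3 c3@5, authorship .12..
After op 6 (insert('y')): buffer="pffyyxpy" (len 8), cursors c1@5 c2@5 c3@8, authorship .1212..3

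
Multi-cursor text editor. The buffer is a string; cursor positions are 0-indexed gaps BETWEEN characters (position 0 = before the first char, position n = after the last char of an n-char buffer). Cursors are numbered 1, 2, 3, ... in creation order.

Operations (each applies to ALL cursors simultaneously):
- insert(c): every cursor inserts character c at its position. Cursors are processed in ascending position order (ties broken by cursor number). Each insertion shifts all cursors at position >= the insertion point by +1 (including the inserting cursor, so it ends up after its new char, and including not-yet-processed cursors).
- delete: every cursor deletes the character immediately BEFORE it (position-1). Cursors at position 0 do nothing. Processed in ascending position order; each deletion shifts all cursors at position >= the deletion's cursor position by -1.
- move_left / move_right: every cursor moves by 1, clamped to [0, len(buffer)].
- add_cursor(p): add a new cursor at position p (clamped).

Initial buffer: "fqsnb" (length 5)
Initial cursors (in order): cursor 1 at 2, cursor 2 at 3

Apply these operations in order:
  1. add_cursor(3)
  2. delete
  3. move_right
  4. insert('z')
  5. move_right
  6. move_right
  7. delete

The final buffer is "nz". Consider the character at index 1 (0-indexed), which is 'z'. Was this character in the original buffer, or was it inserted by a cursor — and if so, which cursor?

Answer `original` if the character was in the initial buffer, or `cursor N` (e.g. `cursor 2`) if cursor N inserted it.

After op 1 (add_cursor(3)): buffer="fqsnb" (len 5), cursors c1@2 c2@3 c3@3, authorship .....
After op 2 (delete): buffer="nb" (len 2), cursors c1@0 c2@0 c3@0, authorship ..
After op 3 (move_right): buffer="nb" (len 2), cursors c1@1 c2@1 c3@1, authorship ..
After op 4 (insert('z')): buffer="nzzzb" (len 5), cursors c1@4 c2@4 c3@4, authorship .123.
After op 5 (move_right): buffer="nzzzb" (len 5), cursors c1@5 c2@5 c3@5, authorship .123.
After op 6 (move_right): buffer="nzzzb" (len 5), cursors c1@5 c2@5 c3@5, authorship .123.
After op 7 (delete): buffer="nz" (len 2), cursors c1@2 c2@2 c3@2, authorship .1
Authorship (.=original, N=cursor N): . 1
Index 1: author = 1

Answer: cursor 1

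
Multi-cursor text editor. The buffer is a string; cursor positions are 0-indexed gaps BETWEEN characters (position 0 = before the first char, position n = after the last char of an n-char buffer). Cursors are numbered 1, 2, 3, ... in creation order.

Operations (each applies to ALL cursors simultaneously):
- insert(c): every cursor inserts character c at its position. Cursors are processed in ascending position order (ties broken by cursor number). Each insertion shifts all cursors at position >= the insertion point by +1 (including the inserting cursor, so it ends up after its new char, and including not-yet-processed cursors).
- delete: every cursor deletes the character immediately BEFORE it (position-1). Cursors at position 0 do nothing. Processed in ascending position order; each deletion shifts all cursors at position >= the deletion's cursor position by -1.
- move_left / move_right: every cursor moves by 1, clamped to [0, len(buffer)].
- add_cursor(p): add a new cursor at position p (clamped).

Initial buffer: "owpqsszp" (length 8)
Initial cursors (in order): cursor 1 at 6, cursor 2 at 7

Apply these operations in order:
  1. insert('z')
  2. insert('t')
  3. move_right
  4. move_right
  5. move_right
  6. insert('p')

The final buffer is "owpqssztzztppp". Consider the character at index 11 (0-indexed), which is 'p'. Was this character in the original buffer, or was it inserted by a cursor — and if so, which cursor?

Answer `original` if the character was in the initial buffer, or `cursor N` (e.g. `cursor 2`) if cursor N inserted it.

Answer: cursor 1

Derivation:
After op 1 (insert('z')): buffer="owpqsszzzp" (len 10), cursors c1@7 c2@9, authorship ......1.2.
After op 2 (insert('t')): buffer="owpqssztzztp" (len 12), cursors c1@8 c2@11, authorship ......11.22.
After op 3 (move_right): buffer="owpqssztzztp" (len 12), cursors c1@9 c2@12, authorship ......11.22.
After op 4 (move_right): buffer="owpqssztzztp" (len 12), cursors c1@10 c2@12, authorship ......11.22.
After op 5 (move_right): buffer="owpqssztzztp" (len 12), cursors c1@11 c2@12, authorship ......11.22.
After op 6 (insert('p')): buffer="owpqssztzztppp" (len 14), cursors c1@12 c2@14, authorship ......11.221.2
Authorship (.=original, N=cursor N): . . . . . . 1 1 . 2 2 1 . 2
Index 11: author = 1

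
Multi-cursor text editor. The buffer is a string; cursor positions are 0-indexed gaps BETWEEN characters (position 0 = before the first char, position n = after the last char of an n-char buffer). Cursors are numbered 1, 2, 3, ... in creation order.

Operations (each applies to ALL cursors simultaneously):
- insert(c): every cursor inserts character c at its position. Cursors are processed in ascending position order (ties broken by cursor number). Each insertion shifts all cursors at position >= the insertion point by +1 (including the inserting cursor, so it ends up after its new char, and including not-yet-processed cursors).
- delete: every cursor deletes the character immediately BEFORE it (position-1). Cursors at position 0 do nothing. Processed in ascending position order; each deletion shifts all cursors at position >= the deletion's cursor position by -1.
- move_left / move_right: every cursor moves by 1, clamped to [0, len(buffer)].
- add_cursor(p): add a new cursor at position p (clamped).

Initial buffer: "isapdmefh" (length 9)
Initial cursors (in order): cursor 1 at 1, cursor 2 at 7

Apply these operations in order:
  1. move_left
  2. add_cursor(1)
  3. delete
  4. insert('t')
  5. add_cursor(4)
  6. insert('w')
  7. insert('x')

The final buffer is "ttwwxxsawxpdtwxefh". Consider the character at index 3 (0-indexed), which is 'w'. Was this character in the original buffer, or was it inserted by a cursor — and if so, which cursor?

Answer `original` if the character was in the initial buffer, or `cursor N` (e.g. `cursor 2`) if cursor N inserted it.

Answer: cursor 3

Derivation:
After op 1 (move_left): buffer="isapdmefh" (len 9), cursors c1@0 c2@6, authorship .........
After op 2 (add_cursor(1)): buffer="isapdmefh" (len 9), cursors c1@0 c3@1 c2@6, authorship .........
After op 3 (delete): buffer="sapdefh" (len 7), cursors c1@0 c3@0 c2@4, authorship .......
After op 4 (insert('t')): buffer="ttsapdtefh" (len 10), cursors c1@2 c3@2 c2@7, authorship 13....2...
After op 5 (add_cursor(4)): buffer="ttsapdtefh" (len 10), cursors c1@2 c3@2 c4@4 c2@7, authorship 13....2...
After op 6 (insert('w')): buffer="ttwwsawpdtwefh" (len 14), cursors c1@4 c3@4 c4@7 c2@11, authorship 1313..4..22...
After op 7 (insert('x')): buffer="ttwwxxsawxpdtwxefh" (len 18), cursors c1@6 c3@6 c4@10 c2@15, authorship 131313..44..222...
Authorship (.=original, N=cursor N): 1 3 1 3 1 3 . . 4 4 . . 2 2 2 . . .
Index 3: author = 3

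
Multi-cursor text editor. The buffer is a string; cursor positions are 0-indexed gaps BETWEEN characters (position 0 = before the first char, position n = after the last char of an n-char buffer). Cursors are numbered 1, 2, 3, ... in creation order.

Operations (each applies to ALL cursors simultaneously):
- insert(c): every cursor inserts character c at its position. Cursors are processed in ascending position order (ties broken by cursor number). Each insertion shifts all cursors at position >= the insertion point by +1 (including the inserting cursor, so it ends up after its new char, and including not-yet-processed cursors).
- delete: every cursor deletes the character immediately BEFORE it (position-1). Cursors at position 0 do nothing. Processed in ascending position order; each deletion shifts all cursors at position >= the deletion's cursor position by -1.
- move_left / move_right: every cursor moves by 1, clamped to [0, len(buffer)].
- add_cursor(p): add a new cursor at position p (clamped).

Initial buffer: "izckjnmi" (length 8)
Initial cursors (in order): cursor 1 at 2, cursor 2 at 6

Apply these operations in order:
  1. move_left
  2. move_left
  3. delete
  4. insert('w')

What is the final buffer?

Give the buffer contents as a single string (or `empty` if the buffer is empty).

Answer: wizcwjnmi

Derivation:
After op 1 (move_left): buffer="izckjnmi" (len 8), cursors c1@1 c2@5, authorship ........
After op 2 (move_left): buffer="izckjnmi" (len 8), cursors c1@0 c2@4, authorship ........
After op 3 (delete): buffer="izcjnmi" (len 7), cursors c1@0 c2@3, authorship .......
After op 4 (insert('w')): buffer="wizcwjnmi" (len 9), cursors c1@1 c2@5, authorship 1...2....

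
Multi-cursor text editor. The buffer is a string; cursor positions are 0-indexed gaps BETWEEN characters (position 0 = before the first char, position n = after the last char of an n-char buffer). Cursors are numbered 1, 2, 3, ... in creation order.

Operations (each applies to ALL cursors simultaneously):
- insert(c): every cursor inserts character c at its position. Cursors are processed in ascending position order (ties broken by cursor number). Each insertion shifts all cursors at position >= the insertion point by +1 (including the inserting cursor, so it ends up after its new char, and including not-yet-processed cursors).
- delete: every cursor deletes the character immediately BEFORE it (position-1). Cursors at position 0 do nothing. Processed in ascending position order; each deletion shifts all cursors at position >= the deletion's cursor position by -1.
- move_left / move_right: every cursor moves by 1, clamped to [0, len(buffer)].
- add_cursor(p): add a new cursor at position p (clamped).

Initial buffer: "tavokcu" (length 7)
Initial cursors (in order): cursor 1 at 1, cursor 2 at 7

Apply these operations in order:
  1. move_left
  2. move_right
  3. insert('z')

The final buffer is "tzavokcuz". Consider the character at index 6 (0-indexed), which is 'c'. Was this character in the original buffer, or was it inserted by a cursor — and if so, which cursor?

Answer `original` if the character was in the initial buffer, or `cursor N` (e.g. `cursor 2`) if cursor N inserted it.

After op 1 (move_left): buffer="tavokcu" (len 7), cursors c1@0 c2@6, authorship .......
After op 2 (move_right): buffer="tavokcu" (len 7), cursors c1@1 c2@7, authorship .......
After op 3 (insert('z')): buffer="tzavokcuz" (len 9), cursors c1@2 c2@9, authorship .1......2
Authorship (.=original, N=cursor N): . 1 . . . . . . 2
Index 6: author = original

Answer: original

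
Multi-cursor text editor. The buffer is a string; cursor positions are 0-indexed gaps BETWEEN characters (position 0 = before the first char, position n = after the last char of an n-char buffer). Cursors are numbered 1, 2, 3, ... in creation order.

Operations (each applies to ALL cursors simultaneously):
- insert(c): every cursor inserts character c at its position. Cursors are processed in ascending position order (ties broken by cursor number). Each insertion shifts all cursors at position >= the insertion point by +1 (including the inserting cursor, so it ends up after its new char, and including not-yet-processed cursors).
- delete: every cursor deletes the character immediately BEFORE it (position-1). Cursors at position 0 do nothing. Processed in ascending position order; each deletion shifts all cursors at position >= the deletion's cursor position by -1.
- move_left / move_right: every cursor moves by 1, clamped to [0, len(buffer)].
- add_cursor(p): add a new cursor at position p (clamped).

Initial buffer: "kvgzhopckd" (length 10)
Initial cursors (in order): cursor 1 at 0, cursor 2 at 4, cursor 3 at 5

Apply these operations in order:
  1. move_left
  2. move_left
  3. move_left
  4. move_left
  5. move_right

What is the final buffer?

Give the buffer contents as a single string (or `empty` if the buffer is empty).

After op 1 (move_left): buffer="kvgzhopckd" (len 10), cursors c1@0 c2@3 c3@4, authorship ..........
After op 2 (move_left): buffer="kvgzhopckd" (len 10), cursors c1@0 c2@2 c3@3, authorship ..........
After op 3 (move_left): buffer="kvgzhopckd" (len 10), cursors c1@0 c2@1 c3@2, authorship ..........
After op 4 (move_left): buffer="kvgzhopckd" (len 10), cursors c1@0 c2@0 c3@1, authorship ..........
After op 5 (move_right): buffer="kvgzhopckd" (len 10), cursors c1@1 c2@1 c3@2, authorship ..........

Answer: kvgzhopckd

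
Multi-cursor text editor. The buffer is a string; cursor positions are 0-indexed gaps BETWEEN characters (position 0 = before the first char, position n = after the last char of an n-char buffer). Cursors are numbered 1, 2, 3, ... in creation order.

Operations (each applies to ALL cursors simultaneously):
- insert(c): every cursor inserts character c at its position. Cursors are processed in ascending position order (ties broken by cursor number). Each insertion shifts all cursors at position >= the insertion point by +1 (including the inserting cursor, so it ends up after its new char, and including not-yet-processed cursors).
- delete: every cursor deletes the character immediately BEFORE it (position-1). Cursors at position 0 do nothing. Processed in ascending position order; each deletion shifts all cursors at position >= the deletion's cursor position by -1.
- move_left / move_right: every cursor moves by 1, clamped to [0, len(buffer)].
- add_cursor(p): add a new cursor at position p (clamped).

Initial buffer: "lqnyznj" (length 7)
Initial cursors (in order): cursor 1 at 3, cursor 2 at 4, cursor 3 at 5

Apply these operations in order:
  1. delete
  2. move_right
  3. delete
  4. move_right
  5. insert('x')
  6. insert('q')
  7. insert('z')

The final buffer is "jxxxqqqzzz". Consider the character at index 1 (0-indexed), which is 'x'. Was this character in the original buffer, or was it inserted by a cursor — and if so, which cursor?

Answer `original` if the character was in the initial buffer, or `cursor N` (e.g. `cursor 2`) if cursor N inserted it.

Answer: cursor 1

Derivation:
After op 1 (delete): buffer="lqnj" (len 4), cursors c1@2 c2@2 c3@2, authorship ....
After op 2 (move_right): buffer="lqnj" (len 4), cursors c1@3 c2@3 c3@3, authorship ....
After op 3 (delete): buffer="j" (len 1), cursors c1@0 c2@0 c3@0, authorship .
After op 4 (move_right): buffer="j" (len 1), cursors c1@1 c2@1 c3@1, authorship .
After op 5 (insert('x')): buffer="jxxx" (len 4), cursors c1@4 c2@4 c3@4, authorship .123
After op 6 (insert('q')): buffer="jxxxqqq" (len 7), cursors c1@7 c2@7 c3@7, authorship .123123
After op 7 (insert('z')): buffer="jxxxqqqzzz" (len 10), cursors c1@10 c2@10 c3@10, authorship .123123123
Authorship (.=original, N=cursor N): . 1 2 3 1 2 3 1 2 3
Index 1: author = 1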